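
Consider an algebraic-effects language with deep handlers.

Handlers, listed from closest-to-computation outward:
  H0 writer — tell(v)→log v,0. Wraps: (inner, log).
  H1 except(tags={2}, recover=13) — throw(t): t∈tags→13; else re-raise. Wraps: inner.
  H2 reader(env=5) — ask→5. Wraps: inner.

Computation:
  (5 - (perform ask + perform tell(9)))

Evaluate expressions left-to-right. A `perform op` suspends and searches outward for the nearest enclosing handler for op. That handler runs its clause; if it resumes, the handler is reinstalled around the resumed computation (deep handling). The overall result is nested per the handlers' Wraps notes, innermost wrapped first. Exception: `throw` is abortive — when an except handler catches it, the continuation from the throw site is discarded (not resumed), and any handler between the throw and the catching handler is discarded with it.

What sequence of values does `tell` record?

Answer: (9)

Evaluation trace:
ask @ H2 ⇒ 5
tell(9) @ H0 ⇒ log+=9
H0 returns (0, (9))
H1 returns (0, (9))
H2 returns (0, (9))
= (0, (9))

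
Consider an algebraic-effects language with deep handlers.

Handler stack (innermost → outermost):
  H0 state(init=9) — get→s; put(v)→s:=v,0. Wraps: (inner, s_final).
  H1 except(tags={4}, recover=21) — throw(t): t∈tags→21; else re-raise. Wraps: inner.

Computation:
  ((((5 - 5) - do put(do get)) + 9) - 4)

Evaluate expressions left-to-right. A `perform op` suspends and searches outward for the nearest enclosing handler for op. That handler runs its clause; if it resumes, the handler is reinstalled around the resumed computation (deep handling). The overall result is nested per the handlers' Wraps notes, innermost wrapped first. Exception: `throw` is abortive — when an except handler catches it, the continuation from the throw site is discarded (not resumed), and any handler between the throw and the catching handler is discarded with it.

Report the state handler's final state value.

Working:
get @ H0 ⇒ 9
put(9) @ H0 ⇒ s:=9
H0 returns (5, 9)
H1 returns (5, 9)
= (5, 9)

Answer: 9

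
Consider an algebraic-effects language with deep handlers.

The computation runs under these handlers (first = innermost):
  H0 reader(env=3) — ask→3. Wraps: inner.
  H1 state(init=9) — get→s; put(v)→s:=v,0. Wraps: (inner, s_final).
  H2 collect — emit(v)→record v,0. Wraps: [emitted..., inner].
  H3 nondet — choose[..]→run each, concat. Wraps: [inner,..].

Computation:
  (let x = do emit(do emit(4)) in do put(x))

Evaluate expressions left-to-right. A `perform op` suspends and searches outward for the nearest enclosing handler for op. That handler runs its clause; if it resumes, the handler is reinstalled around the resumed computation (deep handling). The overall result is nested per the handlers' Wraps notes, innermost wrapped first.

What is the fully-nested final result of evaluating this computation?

Evaluation trace:
emit(4) @ H2 ⇒ out+=4
emit(0) @ H2 ⇒ out+=0
put(0) @ H1 ⇒ s:=0
H0 returns 0
H1 returns (0, 0)
H2 returns [4, 0, (0, 0)]
H3 returns [[4, 0, (0, 0)]]
= [[4, 0, (0, 0)]]

Answer: [[4, 0, (0, 0)]]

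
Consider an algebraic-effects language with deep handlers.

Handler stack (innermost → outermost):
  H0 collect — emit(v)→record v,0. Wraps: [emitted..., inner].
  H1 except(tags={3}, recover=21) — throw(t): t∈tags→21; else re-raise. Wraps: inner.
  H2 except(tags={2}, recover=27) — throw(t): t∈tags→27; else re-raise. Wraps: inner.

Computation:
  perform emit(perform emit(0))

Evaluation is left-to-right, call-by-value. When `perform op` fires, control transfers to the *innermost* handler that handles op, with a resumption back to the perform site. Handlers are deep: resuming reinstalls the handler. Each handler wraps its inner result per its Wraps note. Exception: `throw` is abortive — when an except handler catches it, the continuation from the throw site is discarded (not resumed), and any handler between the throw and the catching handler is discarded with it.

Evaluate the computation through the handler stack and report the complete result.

Answer: [0, 0, 0]

Working:
emit(0) @ H0 ⇒ out+=0
emit(0) @ H0 ⇒ out+=0
H0 returns [0, 0, 0]
H1 returns [0, 0, 0]
H2 returns [0, 0, 0]
= [0, 0, 0]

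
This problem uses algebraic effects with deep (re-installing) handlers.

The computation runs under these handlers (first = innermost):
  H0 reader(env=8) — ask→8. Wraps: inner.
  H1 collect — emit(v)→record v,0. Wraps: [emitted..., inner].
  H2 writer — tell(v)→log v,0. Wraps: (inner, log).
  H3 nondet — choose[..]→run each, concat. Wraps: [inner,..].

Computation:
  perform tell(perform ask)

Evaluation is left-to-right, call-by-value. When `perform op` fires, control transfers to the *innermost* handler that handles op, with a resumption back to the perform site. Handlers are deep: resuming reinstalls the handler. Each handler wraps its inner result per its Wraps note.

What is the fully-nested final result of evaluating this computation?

Step-by-step:
ask @ H0 ⇒ 8
tell(8) @ H2 ⇒ log+=8
H0 returns 0
H1 returns [0]
H2 returns ([0], (8))
H3 returns [([0], (8))]
= [([0], (8))]

Answer: [([0], (8))]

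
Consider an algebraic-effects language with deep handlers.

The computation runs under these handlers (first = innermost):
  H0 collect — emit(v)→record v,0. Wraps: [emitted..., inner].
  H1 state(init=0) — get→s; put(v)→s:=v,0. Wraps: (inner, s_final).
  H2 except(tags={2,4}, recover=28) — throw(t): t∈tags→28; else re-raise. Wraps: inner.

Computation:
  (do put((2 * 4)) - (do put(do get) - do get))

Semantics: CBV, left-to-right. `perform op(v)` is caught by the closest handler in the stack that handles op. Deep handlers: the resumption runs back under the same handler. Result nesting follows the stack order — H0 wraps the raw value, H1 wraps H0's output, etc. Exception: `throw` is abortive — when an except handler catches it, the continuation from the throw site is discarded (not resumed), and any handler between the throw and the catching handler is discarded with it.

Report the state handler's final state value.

Step-by-step:
put(8) @ H1 ⇒ s:=8
get @ H1 ⇒ 8
put(8) @ H1 ⇒ s:=8
get @ H1 ⇒ 8
H0 returns [8]
H1 returns ([8], 8)
H2 returns ([8], 8)
= ([8], 8)

Answer: 8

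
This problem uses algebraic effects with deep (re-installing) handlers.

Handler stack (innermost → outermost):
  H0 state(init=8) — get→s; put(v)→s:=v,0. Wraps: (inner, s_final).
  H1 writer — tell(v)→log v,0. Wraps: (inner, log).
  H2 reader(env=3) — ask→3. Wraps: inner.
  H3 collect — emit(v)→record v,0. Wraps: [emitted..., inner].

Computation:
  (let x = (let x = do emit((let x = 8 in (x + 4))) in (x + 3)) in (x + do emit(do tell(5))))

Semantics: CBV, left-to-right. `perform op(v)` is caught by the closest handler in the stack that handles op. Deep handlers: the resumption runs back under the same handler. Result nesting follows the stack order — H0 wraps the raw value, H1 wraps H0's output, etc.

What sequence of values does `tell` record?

Working:
emit(12) @ H3 ⇒ out+=12
tell(5) @ H1 ⇒ log+=5
emit(0) @ H3 ⇒ out+=0
H0 returns (3, 8)
H1 returns ((3, 8), (5))
H2 returns ((3, 8), (5))
H3 returns [12, 0, ((3, 8), (5))]
= [12, 0, ((3, 8), (5))]

Answer: (5)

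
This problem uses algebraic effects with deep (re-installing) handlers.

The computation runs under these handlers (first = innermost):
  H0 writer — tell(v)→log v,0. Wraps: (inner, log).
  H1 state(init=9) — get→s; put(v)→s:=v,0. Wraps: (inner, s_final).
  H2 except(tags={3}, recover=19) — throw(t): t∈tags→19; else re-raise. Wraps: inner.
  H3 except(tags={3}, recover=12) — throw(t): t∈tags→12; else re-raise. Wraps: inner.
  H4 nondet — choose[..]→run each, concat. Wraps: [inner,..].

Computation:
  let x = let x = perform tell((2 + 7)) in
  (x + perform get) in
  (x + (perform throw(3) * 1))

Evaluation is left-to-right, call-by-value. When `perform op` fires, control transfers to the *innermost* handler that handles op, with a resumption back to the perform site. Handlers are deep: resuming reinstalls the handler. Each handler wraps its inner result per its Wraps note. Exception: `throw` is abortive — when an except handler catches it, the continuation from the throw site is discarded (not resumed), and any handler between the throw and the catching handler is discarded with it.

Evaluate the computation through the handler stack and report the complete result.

Evaluation trace:
tell(9) @ H0 ⇒ log+=9
get @ H1 ⇒ 9
throw(3) @ H2 caught ⇒ 19
H3 returns 19
H4 returns [19]
= [19]

Answer: [19]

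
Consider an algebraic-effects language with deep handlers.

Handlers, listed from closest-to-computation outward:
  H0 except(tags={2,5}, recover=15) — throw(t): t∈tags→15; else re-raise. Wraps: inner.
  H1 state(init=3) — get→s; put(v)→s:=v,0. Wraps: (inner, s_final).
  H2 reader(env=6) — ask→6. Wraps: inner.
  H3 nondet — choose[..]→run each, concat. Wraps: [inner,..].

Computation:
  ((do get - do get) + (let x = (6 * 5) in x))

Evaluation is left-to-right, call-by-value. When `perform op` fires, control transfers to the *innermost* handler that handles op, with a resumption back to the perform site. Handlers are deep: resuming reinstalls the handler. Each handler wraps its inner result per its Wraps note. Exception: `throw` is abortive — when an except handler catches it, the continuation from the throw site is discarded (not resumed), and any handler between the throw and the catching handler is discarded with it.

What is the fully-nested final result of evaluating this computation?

Answer: [(30, 3)]

Working:
get @ H1 ⇒ 3
get @ H1 ⇒ 3
H0 returns 30
H1 returns (30, 3)
H2 returns (30, 3)
H3 returns [(30, 3)]
= [(30, 3)]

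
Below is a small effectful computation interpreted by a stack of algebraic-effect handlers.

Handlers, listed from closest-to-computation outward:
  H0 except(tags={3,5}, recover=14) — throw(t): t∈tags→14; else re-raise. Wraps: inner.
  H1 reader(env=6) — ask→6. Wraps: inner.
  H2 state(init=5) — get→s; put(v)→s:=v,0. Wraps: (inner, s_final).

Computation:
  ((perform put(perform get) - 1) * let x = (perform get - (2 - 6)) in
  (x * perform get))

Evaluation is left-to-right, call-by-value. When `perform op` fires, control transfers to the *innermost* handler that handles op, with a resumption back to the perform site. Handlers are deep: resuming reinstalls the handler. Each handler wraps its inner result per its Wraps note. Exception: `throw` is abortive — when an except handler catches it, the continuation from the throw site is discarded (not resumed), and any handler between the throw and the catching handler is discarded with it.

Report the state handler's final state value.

Answer: 5

Evaluation trace:
get @ H2 ⇒ 5
put(5) @ H2 ⇒ s:=5
get @ H2 ⇒ 5
get @ H2 ⇒ 5
H0 returns -45
H1 returns -45
H2 returns (-45, 5)
= (-45, 5)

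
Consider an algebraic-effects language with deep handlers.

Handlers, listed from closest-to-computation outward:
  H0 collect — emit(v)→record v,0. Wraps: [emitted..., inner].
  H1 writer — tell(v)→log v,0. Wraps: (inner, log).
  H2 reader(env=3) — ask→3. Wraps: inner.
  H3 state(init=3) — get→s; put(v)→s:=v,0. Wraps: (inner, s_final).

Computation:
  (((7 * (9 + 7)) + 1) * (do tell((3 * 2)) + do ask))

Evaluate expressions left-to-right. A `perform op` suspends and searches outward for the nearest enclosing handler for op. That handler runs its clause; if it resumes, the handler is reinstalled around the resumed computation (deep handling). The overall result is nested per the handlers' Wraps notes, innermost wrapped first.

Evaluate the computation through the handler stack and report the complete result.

Answer: (([339], (6)), 3)

Working:
tell(6) @ H1 ⇒ log+=6
ask @ H2 ⇒ 3
H0 returns [339]
H1 returns ([339], (6))
H2 returns ([339], (6))
H3 returns (([339], (6)), 3)
= (([339], (6)), 3)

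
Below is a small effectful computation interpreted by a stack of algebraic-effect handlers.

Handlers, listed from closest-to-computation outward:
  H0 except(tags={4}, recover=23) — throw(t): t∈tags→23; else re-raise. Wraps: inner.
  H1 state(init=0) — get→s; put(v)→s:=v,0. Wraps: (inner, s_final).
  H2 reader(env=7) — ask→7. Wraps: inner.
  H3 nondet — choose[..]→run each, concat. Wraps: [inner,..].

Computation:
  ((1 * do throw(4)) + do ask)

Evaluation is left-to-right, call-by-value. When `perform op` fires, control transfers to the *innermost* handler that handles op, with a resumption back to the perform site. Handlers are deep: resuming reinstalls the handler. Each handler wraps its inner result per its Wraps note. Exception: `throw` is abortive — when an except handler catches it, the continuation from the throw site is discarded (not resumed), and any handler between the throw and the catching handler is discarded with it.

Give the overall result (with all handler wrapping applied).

Step-by-step:
throw(4) @ H0 caught ⇒ 23
H1 returns (23, 0)
H2 returns (23, 0)
H3 returns [(23, 0)]
= [(23, 0)]

Answer: [(23, 0)]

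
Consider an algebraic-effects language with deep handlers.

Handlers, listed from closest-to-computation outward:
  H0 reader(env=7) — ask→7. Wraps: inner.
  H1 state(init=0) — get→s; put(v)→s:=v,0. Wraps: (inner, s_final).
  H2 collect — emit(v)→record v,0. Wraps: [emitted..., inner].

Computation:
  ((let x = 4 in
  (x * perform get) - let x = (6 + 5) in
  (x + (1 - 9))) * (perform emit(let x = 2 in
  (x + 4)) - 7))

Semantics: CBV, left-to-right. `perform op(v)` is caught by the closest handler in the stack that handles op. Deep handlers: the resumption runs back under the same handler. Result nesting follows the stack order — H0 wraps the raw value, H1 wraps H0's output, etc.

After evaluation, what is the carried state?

Evaluation trace:
get @ H1 ⇒ 0
emit(6) @ H2 ⇒ out+=6
H0 returns 21
H1 returns (21, 0)
H2 returns [6, (21, 0)]
= [6, (21, 0)]

Answer: 0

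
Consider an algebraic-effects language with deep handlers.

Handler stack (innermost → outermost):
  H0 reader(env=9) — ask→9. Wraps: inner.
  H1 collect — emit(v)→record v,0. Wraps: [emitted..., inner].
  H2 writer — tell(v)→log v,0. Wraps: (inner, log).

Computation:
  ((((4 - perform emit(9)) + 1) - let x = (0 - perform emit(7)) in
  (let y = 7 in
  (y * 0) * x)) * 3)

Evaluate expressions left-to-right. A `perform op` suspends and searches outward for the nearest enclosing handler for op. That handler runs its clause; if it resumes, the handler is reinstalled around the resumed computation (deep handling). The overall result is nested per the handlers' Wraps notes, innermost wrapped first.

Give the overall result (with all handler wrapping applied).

Evaluation trace:
emit(9) @ H1 ⇒ out+=9
emit(7) @ H1 ⇒ out+=7
H0 returns 15
H1 returns [9, 7, 15]
H2 returns ([9, 7, 15], ())
= ([9, 7, 15], ())

Answer: ([9, 7, 15], ())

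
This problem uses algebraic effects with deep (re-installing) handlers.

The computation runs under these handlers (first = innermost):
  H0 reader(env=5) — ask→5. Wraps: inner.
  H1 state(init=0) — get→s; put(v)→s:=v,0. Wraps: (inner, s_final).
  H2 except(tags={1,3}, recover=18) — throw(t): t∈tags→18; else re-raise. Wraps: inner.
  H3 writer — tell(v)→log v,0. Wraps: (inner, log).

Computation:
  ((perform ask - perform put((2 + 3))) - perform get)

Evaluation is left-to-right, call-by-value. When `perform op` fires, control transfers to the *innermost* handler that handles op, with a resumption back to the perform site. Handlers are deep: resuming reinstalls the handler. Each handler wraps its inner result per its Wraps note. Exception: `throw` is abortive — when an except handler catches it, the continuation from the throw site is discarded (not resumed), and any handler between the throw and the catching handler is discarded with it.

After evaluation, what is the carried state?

Answer: 5

Working:
ask @ H0 ⇒ 5
put(5) @ H1 ⇒ s:=5
get @ H1 ⇒ 5
H0 returns 0
H1 returns (0, 5)
H2 returns (0, 5)
H3 returns ((0, 5), ())
= ((0, 5), ())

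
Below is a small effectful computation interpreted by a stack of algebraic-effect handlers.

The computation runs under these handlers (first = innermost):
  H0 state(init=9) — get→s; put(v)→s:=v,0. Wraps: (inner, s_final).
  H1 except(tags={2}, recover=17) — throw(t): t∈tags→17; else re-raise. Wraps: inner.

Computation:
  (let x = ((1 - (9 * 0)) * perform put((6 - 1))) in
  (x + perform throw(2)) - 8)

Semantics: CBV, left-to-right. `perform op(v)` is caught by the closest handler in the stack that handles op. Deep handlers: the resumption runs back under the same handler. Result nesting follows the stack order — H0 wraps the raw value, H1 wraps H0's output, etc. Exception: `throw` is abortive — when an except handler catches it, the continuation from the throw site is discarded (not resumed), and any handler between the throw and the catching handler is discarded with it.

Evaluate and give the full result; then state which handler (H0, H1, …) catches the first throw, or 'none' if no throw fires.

Working:
put(5) @ H0 ⇒ s:=5
throw(2) @ H1 caught ⇒ 17
= 17

Answer: 17 ; first throw caught by: H1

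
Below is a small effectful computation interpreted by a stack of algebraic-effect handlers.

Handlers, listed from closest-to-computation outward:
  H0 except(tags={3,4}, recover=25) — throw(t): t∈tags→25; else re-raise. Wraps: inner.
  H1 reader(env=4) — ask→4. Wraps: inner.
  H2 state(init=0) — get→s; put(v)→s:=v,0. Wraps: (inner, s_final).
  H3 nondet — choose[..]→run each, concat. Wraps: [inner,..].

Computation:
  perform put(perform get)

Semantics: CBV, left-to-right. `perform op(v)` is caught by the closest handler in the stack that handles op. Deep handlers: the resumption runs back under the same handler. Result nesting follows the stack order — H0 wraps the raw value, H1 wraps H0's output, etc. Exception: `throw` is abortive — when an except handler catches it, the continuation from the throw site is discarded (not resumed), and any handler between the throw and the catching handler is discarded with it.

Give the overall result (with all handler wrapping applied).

Step-by-step:
get @ H2 ⇒ 0
put(0) @ H2 ⇒ s:=0
H0 returns 0
H1 returns 0
H2 returns (0, 0)
H3 returns [(0, 0)]
= [(0, 0)]

Answer: [(0, 0)]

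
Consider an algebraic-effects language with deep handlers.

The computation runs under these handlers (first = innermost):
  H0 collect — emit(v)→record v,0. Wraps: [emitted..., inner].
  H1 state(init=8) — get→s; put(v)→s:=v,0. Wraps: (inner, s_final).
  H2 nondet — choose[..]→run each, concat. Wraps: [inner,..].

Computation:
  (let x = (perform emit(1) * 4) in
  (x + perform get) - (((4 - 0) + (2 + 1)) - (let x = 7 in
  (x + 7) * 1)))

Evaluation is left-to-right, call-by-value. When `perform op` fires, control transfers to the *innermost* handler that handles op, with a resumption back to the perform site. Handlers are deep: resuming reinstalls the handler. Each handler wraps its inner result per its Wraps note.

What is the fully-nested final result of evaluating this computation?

Answer: [([1, 15], 8)]

Working:
emit(1) @ H0 ⇒ out+=1
get @ H1 ⇒ 8
H0 returns [1, 15]
H1 returns ([1, 15], 8)
H2 returns [([1, 15], 8)]
= [([1, 15], 8)]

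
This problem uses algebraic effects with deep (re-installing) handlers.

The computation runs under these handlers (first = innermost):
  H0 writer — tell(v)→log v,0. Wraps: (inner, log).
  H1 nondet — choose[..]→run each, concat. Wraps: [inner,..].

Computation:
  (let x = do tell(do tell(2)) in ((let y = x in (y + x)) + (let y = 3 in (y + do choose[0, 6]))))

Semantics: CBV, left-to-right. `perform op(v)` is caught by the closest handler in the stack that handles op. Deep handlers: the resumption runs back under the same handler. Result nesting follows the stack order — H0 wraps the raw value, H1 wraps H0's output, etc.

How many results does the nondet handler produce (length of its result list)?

Evaluation trace:
tell(2) @ H0 ⇒ log+=2
tell(0) @ H0 ⇒ log+=0
choose[0, 6] @ H1
  branch[0] choose=0:
    H0 returns (3, (2, 0))
    H1 returns [(3, (2, 0))]
  branch[1] choose=6:
    H0 returns (9, (2, 0))
    H1 returns [(9, (2, 0))]
= [(3, (2, 0)), (9, (2, 0))]

Answer: 2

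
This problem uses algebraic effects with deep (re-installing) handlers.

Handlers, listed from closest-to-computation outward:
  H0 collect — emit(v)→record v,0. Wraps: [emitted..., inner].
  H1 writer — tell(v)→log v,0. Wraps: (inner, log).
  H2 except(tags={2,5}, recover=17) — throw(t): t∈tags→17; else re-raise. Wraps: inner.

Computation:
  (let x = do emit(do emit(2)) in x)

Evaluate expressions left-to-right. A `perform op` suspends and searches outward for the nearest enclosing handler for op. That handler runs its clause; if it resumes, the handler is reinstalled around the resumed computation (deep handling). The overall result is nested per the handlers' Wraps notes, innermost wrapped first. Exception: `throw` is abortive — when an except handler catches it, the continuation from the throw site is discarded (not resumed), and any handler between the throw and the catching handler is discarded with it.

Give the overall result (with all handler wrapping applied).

Answer: ([2, 0, 0], ())

Evaluation trace:
emit(2) @ H0 ⇒ out+=2
emit(0) @ H0 ⇒ out+=0
H0 returns [2, 0, 0]
H1 returns ([2, 0, 0], ())
H2 returns ([2, 0, 0], ())
= ([2, 0, 0], ())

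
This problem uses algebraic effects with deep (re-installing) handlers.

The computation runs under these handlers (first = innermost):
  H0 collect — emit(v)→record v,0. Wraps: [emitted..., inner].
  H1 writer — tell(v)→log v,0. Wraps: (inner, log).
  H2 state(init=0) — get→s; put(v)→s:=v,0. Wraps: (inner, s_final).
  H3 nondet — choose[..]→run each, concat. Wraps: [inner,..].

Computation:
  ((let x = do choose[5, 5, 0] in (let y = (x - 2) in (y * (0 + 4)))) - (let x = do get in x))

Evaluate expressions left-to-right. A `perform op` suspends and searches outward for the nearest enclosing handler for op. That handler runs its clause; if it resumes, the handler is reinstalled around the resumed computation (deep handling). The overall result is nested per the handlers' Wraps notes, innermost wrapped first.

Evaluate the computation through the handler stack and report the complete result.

Answer: [(([12], ()), 0), (([12], ()), 0), (([-8], ()), 0)]

Working:
choose[5, 5, 0] @ H3
  branch[0] choose=5:
    get @ H2 ⇒ 0
    H0 returns [12]
    H1 returns ([12], ())
    H2 returns (([12], ()), 0)
    H3 returns [(([12], ()), 0)]
  branch[1] choose=5:
    get @ H2 ⇒ 0
    H0 returns [12]
    H1 returns ([12], ())
    H2 returns (([12], ()), 0)
    H3 returns [(([12], ()), 0)]
  branch[2] choose=0:
    get @ H2 ⇒ 0
    H0 returns [-8]
    H1 returns ([-8], ())
    H2 returns (([-8], ()), 0)
    H3 returns [(([-8], ()), 0)]
= [(([12], ()), 0), (([12], ()), 0), (([-8], ()), 0)]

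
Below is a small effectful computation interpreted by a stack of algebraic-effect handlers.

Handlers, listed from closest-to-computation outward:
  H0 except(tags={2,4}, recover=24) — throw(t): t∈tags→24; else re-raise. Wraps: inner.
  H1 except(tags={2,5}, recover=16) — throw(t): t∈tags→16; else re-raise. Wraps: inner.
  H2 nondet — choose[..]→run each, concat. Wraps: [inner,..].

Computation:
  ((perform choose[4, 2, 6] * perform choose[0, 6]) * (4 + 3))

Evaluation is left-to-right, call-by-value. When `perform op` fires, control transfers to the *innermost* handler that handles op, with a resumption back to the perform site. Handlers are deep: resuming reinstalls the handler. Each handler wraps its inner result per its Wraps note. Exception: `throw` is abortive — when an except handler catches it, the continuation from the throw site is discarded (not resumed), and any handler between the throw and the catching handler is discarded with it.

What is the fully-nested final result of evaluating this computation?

Answer: [0, 168, 0, 84, 0, 252]

Step-by-step:
choose[4, 2, 6] @ H2
  branch[0] choose=4:
    choose[0, 6] @ H2
      branch[0] choose=0:
        H0 returns 0
        H1 returns 0
        H2 returns [0]
      branch[1] choose=6:
        H0 returns 168
        H1 returns 168
        H2 returns [168]
  branch[1] choose=2:
    choose[0, 6] @ H2
      branch[0] choose=0:
        H0 returns 0
        H1 returns 0
        H2 returns [0]
      branch[1] choose=6:
        H0 returns 84
        H1 returns 84
        H2 returns [84]
  branch[2] choose=6:
    choose[0, 6] @ H2
      branch[0] choose=0:
        H0 returns 0
        H1 returns 0
        H2 returns [0]
      branch[1] choose=6:
        H0 returns 252
        H1 returns 252
        H2 returns [252]
= [0, 168, 0, 84, 0, 252]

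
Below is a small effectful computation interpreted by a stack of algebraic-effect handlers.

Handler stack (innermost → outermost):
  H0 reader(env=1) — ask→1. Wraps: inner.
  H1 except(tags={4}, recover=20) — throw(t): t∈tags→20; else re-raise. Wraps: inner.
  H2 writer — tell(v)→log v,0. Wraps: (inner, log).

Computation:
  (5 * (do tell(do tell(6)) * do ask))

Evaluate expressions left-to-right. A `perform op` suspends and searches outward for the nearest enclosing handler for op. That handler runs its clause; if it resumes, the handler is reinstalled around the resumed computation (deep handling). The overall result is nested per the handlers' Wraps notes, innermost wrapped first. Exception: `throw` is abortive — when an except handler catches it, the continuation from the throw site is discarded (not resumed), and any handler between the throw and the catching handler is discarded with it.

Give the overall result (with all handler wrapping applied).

Working:
tell(6) @ H2 ⇒ log+=6
tell(0) @ H2 ⇒ log+=0
ask @ H0 ⇒ 1
H0 returns 0
H1 returns 0
H2 returns (0, (6, 0))
= (0, (6, 0))

Answer: (0, (6, 0))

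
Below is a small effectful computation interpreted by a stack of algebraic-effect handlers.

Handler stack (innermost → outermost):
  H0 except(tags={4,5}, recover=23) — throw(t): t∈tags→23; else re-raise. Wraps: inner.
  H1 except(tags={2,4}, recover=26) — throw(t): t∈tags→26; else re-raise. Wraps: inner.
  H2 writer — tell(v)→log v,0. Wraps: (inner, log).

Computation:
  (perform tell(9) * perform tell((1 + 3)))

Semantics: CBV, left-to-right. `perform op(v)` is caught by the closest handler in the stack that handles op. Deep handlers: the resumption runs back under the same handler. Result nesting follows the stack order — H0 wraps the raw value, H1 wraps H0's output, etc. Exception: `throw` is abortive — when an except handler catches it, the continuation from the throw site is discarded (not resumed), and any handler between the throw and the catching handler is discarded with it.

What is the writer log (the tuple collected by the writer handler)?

Evaluation trace:
tell(9) @ H2 ⇒ log+=9
tell(4) @ H2 ⇒ log+=4
H0 returns 0
H1 returns 0
H2 returns (0, (9, 4))
= (0, (9, 4))

Answer: (9, 4)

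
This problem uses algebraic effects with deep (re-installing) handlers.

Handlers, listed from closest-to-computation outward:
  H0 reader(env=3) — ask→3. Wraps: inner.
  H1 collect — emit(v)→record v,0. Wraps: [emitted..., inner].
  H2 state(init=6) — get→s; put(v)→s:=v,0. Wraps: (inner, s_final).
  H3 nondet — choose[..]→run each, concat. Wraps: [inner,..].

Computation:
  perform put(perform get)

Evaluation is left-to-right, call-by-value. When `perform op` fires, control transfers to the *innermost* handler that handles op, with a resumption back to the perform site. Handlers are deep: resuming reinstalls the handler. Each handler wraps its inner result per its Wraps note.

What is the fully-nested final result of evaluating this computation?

Step-by-step:
get @ H2 ⇒ 6
put(6) @ H2 ⇒ s:=6
H0 returns 0
H1 returns [0]
H2 returns ([0], 6)
H3 returns [([0], 6)]
= [([0], 6)]

Answer: [([0], 6)]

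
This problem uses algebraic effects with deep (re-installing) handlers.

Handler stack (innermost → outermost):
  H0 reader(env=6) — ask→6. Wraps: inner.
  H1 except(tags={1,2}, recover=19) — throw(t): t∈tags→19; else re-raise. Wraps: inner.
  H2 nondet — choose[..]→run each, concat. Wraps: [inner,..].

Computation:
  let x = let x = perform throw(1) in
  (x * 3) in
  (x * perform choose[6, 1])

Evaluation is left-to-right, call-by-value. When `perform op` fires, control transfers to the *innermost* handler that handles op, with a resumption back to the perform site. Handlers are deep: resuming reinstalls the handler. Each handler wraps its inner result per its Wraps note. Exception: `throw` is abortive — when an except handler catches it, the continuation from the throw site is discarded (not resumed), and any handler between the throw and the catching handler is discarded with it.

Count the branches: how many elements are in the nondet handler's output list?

Answer: 1

Working:
throw(1) @ H1 caught ⇒ 19
H2 returns [19]
= [19]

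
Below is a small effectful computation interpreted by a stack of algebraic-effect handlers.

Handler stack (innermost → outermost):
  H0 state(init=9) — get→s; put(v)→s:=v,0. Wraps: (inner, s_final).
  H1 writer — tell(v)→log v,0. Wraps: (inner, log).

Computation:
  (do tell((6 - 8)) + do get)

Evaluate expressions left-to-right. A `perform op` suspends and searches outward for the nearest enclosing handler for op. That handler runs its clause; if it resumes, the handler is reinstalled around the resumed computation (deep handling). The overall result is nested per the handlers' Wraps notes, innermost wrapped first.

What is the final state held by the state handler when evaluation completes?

Step-by-step:
tell(-2) @ H1 ⇒ log+=-2
get @ H0 ⇒ 9
H0 returns (9, 9)
H1 returns ((9, 9), (-2))
= ((9, 9), (-2))

Answer: 9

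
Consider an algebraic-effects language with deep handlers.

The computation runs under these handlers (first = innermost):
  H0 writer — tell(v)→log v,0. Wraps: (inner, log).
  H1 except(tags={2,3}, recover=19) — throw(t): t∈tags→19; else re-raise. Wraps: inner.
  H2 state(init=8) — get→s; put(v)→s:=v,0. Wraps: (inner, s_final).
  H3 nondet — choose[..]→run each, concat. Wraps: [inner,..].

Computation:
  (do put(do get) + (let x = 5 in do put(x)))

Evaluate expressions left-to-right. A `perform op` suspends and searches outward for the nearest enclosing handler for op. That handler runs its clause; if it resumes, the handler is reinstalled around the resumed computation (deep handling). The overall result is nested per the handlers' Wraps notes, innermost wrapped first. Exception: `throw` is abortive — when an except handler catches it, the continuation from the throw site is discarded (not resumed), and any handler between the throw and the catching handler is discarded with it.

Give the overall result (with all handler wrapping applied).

Answer: [((0, ()), 5)]

Working:
get @ H2 ⇒ 8
put(8) @ H2 ⇒ s:=8
put(5) @ H2 ⇒ s:=5
H0 returns (0, ())
H1 returns (0, ())
H2 returns ((0, ()), 5)
H3 returns [((0, ()), 5)]
= [((0, ()), 5)]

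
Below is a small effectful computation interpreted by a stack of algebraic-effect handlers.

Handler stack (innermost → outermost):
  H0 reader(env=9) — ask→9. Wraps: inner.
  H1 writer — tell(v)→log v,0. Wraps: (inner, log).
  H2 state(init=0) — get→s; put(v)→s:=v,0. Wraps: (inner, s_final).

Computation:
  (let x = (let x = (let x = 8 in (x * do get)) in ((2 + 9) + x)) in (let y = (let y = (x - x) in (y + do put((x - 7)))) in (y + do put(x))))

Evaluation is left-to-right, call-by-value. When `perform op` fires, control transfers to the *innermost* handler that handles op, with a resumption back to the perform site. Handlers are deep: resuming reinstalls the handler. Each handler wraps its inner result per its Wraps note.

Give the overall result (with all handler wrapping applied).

Step-by-step:
get @ H2 ⇒ 0
put(4) @ H2 ⇒ s:=4
put(11) @ H2 ⇒ s:=11
H0 returns 0
H1 returns (0, ())
H2 returns ((0, ()), 11)
= ((0, ()), 11)

Answer: ((0, ()), 11)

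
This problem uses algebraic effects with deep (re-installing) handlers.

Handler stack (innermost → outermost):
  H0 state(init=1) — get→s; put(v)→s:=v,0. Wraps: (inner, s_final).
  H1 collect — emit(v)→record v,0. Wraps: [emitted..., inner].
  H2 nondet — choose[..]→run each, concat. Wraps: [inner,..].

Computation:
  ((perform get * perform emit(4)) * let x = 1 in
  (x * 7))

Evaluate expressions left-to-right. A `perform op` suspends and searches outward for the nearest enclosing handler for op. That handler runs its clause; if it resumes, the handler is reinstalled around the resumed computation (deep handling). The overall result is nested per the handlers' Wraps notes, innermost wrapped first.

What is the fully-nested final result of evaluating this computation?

Evaluation trace:
get @ H0 ⇒ 1
emit(4) @ H1 ⇒ out+=4
H0 returns (0, 1)
H1 returns [4, (0, 1)]
H2 returns [[4, (0, 1)]]
= [[4, (0, 1)]]

Answer: [[4, (0, 1)]]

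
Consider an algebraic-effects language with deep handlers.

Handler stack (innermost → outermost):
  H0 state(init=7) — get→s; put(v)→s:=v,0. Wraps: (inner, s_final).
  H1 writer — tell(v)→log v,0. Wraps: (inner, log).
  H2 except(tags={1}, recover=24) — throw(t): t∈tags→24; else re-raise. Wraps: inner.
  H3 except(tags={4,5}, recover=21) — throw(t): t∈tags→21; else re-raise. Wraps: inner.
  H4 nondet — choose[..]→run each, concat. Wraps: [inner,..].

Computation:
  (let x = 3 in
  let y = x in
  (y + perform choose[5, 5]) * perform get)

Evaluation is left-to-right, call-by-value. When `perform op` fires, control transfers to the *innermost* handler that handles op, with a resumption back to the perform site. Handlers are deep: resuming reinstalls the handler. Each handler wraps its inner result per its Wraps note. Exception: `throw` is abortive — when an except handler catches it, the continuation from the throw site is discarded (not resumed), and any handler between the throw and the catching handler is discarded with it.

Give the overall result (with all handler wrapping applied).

Answer: [((56, 7), ()), ((56, 7), ())]

Working:
choose[5, 5] @ H4
  branch[0] choose=5:
    get @ H0 ⇒ 7
    H0 returns (56, 7)
    H1 returns ((56, 7), ())
    H2 returns ((56, 7), ())
    H3 returns ((56, 7), ())
    H4 returns [((56, 7), ())]
  branch[1] choose=5:
    get @ H0 ⇒ 7
    H0 returns (56, 7)
    H1 returns ((56, 7), ())
    H2 returns ((56, 7), ())
    H3 returns ((56, 7), ())
    H4 returns [((56, 7), ())]
= [((56, 7), ()), ((56, 7), ())]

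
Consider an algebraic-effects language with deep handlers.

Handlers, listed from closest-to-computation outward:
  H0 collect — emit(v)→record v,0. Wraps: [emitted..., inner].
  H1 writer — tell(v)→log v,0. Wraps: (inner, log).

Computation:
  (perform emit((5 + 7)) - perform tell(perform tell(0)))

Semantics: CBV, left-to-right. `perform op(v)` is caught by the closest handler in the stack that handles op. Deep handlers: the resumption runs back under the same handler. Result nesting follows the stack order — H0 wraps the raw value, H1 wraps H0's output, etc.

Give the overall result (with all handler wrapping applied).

Answer: ([12, 0], (0, 0))

Step-by-step:
emit(12) @ H0 ⇒ out+=12
tell(0) @ H1 ⇒ log+=0
tell(0) @ H1 ⇒ log+=0
H0 returns [12, 0]
H1 returns ([12, 0], (0, 0))
= ([12, 0], (0, 0))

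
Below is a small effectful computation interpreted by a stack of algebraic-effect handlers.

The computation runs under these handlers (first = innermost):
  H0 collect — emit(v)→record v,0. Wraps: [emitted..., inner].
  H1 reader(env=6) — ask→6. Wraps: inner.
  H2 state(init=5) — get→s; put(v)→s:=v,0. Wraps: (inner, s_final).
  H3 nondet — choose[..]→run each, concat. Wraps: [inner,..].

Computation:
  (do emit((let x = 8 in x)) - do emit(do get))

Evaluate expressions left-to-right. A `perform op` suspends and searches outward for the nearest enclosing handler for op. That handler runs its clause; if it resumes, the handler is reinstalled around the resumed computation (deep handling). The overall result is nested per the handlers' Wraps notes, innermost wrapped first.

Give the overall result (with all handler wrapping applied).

Answer: [([8, 5, 0], 5)]

Evaluation trace:
emit(8) @ H0 ⇒ out+=8
get @ H2 ⇒ 5
emit(5) @ H0 ⇒ out+=5
H0 returns [8, 5, 0]
H1 returns [8, 5, 0]
H2 returns ([8, 5, 0], 5)
H3 returns [([8, 5, 0], 5)]
= [([8, 5, 0], 5)]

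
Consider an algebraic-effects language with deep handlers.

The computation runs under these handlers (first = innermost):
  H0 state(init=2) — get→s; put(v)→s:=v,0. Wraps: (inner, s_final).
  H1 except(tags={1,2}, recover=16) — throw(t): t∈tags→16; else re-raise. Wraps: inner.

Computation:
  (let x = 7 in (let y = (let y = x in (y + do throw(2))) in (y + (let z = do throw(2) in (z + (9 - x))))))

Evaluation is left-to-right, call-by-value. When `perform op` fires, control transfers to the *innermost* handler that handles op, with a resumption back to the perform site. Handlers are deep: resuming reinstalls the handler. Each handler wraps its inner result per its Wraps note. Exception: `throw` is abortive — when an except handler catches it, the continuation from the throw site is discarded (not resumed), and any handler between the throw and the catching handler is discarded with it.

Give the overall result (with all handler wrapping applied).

Evaluation trace:
throw(2) @ H1 caught ⇒ 16
= 16

Answer: 16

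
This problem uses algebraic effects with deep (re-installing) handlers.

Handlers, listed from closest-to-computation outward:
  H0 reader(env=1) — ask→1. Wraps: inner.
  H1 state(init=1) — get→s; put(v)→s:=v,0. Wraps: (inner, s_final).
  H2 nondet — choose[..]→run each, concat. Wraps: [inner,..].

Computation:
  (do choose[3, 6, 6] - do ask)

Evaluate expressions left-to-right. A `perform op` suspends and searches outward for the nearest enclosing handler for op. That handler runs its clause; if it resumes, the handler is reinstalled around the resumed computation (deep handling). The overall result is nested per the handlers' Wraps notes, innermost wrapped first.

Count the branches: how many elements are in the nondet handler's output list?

Step-by-step:
choose[3, 6, 6] @ H2
  branch[0] choose=3:
    ask @ H0 ⇒ 1
    H0 returns 2
    H1 returns (2, 1)
    H2 returns [(2, 1)]
  branch[1] choose=6:
    ask @ H0 ⇒ 1
    H0 returns 5
    H1 returns (5, 1)
    H2 returns [(5, 1)]
  branch[2] choose=6:
    ask @ H0 ⇒ 1
    H0 returns 5
    H1 returns (5, 1)
    H2 returns [(5, 1)]
= [(2, 1), (5, 1), (5, 1)]

Answer: 3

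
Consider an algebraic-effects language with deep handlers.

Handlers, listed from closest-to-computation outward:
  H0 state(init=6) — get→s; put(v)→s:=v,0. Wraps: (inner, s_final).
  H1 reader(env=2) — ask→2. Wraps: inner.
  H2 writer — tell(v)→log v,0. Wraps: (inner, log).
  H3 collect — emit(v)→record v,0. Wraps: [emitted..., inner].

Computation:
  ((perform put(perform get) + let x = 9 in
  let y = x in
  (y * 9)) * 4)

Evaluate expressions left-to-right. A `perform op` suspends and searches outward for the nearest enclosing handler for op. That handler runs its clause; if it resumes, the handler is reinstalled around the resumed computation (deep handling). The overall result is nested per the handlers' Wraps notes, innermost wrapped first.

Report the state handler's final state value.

Answer: 6

Evaluation trace:
get @ H0 ⇒ 6
put(6) @ H0 ⇒ s:=6
H0 returns (324, 6)
H1 returns (324, 6)
H2 returns ((324, 6), ())
H3 returns [((324, 6), ())]
= [((324, 6), ())]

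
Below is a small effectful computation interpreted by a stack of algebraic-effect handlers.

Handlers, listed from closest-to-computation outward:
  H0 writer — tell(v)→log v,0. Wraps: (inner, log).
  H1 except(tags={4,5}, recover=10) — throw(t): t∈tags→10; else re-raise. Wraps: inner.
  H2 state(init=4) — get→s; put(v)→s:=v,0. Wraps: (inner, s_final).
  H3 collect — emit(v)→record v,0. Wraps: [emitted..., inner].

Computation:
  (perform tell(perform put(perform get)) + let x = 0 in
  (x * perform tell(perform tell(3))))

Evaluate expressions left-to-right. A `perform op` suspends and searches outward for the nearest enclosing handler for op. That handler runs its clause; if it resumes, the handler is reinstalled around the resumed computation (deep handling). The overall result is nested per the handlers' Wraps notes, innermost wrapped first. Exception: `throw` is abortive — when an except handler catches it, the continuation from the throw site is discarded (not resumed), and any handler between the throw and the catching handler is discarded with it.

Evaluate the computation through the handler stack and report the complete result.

Working:
get @ H2 ⇒ 4
put(4) @ H2 ⇒ s:=4
tell(0) @ H0 ⇒ log+=0
tell(3) @ H0 ⇒ log+=3
tell(0) @ H0 ⇒ log+=0
H0 returns (0, (0, 3, 0))
H1 returns (0, (0, 3, 0))
H2 returns ((0, (0, 3, 0)), 4)
H3 returns [((0, (0, 3, 0)), 4)]
= [((0, (0, 3, 0)), 4)]

Answer: [((0, (0, 3, 0)), 4)]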